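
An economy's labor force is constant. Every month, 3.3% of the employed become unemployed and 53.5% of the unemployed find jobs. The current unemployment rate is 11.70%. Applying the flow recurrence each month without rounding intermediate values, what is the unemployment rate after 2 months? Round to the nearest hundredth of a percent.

With a fixed labor force, u_{t+1} = u_t + s·(1−u_t) − f·u_t = u_t·(1−s−f) + s.
Here 1−s−f = 0.432 and s = 0.033.
u_1 = 0.117000 × 0.432 + 0.033 = 0.083544.
u_2 = 0.083544 × 0.432 + 0.033 = 0.069091.

Unemployment rate after two months ≈ 6.91%.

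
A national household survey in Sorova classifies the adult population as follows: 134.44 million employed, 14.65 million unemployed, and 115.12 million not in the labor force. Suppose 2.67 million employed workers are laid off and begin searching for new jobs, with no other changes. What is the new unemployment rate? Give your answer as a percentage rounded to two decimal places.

Initially, labor force = 134.44 + 14.65 = 149.09 million, so u = 14.65/149.09 = 9.83%.
After the change, employed falls and unemployed rises by 2.67; labor force unchanged → E = 131.77, U = 17.32, labor force = 149.09 million.
New unemployment rate = 17.32 / 149.09 = 11.62%.

New unemployment rate ≈ 11.62%.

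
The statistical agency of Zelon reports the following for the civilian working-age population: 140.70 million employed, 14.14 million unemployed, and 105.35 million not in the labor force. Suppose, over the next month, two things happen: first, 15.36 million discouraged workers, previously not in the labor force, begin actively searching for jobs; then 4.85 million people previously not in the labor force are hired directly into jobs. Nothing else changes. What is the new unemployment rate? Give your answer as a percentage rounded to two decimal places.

New unemployment rate ≈ 16.85%.

Initially, labor force = 140.70 + 14.14 = 154.84 million, so u = 14.14/154.84 = 9.13%.
After the first change, unemployed and labor force both rise by 15.36 → E = 140.70, U = 29.50, labor force = 170.20 million.
After the second change, employed and labor force both rise by 4.85; unemployed unchanged → E = 145.55, U = 29.50, labor force = 175.05 million.
New unemployment rate = 29.50 / 175.05 = 16.85%.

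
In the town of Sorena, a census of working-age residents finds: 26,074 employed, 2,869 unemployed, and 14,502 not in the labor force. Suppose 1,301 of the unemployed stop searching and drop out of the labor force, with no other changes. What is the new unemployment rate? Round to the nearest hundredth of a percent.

Initially, labor force = 26,074 + 2,869 = 28,943, so u = 2,869/28,943 = 9.91%.
After the change, unemployed and labor force both fall by 1,301 → E = 26,074, U = 1,568, labor force = 27,642.
New unemployment rate = 1,568 / 27,642 = 5.67%.

New unemployment rate ≈ 5.67%.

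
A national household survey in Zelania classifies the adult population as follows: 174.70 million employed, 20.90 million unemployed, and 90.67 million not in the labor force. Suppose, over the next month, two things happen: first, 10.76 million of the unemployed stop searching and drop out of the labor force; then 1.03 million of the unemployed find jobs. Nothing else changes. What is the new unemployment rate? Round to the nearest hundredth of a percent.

New unemployment rate ≈ 4.93%.

Initially, labor force = 174.70 + 20.90 = 195.60 million, so u = 20.90/195.60 = 10.69%.
After the first change, unemployed and labor force both fall by 10.76 → E = 174.70, U = 10.14, labor force = 184.84 million.
After the second change, unemployed falls and employed rises by 1.03; labor force unchanged → E = 175.73, U = 9.11, labor force = 184.84 million.
New unemployment rate = 9.11 / 184.84 = 4.93%.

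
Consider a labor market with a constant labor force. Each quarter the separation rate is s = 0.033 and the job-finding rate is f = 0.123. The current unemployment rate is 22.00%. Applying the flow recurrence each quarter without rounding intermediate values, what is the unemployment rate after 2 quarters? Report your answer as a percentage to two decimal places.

Unemployment rate after two quarters ≈ 21.76%.

With a fixed labor force, u_{t+1} = u_t + s·(1−u_t) − f·u_t = u_t·(1−s−f) + s.
Here 1−s−f = 0.844 and s = 0.033.
u_1 = 0.220000 × 0.844 + 0.033 = 0.218680.
u_2 = 0.218680 × 0.844 + 0.033 = 0.217566.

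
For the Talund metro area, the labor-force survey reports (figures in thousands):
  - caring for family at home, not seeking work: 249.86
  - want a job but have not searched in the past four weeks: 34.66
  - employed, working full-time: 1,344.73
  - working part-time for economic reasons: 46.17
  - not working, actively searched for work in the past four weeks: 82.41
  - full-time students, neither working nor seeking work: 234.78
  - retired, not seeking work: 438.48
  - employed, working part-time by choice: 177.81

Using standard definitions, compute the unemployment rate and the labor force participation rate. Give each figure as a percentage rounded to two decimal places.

Unemployment rate ≈ 4.99%; labor force participation rate ≈ 63.29%.

Employed = 1,344.73 + 46.17 + 177.81 = 1,568.71 thousand (anyone who worked, including part-time for economic reasons, counts as employed).
Unemployed = 82.41 thousand.
Labor force = 1,568.71 + 82.41 = 1,651.12 thousand.
Not in labor force = 249.86 + 34.66 + 234.78 + 438.48 = 957.78 thousand (those not working and not actively searching are outside the labor force — including those who want a job but have given up searching).
Civilian working-age population = 1,651.12 + 957.78 = 2,608.90 thousand.
Unemployment rate = 82.41 / 1,651.12 = 4.99%.
Labor force participation rate = 1,651.12 / 2,608.90 = 63.29%.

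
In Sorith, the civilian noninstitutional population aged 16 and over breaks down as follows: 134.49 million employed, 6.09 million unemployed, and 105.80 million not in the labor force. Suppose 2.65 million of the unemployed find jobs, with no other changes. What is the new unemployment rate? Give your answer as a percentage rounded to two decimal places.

Initially, labor force = 134.49 + 6.09 = 140.58 million, so u = 6.09/140.58 = 4.33%.
After the change, unemployed falls and employed rises by 2.65; labor force unchanged → E = 137.14, U = 3.44, labor force = 140.58 million.
New unemployment rate = 3.44 / 140.58 = 2.45%.

New unemployment rate ≈ 2.45%.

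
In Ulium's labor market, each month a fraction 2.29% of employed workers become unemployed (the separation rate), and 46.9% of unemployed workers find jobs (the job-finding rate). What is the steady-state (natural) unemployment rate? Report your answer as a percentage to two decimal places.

At steady state the flows balance: s·E = f·U, so U/(E+U) = s/(s+f).
u* = 2.29 / (2.29 + 46.9) = 2.29 / 49.19 = 4.66%.

Steady-state unemployment rate ≈ 4.66%.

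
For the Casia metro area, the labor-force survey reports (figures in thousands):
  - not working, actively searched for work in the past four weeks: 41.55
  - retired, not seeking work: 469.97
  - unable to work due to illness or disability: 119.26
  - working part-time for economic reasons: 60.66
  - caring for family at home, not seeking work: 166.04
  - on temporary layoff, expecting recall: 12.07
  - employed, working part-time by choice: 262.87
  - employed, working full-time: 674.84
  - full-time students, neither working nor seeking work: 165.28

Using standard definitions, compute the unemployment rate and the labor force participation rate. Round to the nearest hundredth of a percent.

Employed = 60.66 + 262.87 + 674.84 = 998.37 thousand (anyone who worked, including part-time for economic reasons, counts as employed).
Unemployed = 41.55 + 12.07 = 53.62 thousand (jobless and actively searching, or on temporary layoff).
Labor force = 998.37 + 53.62 = 1,051.99 thousand.
Not in labor force = 469.97 + 119.26 + 166.04 + 165.28 = 920.55 thousand (those not working and not actively searching are outside the labor force).
Civilian working-age population = 1,051.99 + 920.55 = 1,972.54 thousand.
Unemployment rate = 53.62 / 1,051.99 = 5.10%.
Labor force participation rate = 1,051.99 / 1,972.54 = 53.33%.

Unemployment rate ≈ 5.10%; labor force participation rate ≈ 53.33%.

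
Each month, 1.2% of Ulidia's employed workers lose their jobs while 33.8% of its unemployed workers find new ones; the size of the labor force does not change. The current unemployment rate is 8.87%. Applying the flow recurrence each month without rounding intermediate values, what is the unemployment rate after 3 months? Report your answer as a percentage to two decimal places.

With a fixed labor force, u_{t+1} = u_t + s·(1−u_t) − f·u_t = u_t·(1−s−f) + s.
Here 1−s−f = 0.650 and s = 0.012.
u_1 = 0.088700 × 0.650 + 0.012 = 0.069655.
u_2 = 0.069655 × 0.650 + 0.012 = 0.057276.
u_3 = 0.057276 × 0.650 + 0.012 = 0.049229.

Unemployment rate after three months ≈ 4.92%.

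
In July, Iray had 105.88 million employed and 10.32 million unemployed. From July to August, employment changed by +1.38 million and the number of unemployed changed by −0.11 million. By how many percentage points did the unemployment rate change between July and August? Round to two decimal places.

July: labor force = 105.88 + 10.32 = 116.20; u = 10.32/116.20 = 8.88%.
August: labor force = 107.26 + 10.21 = 117.47; u = 10.21/117.47 = 8.69%.
Change = 8.69% − 8.88% = −0.19 pp.

The unemployment rate changed by −0.19 percentage points.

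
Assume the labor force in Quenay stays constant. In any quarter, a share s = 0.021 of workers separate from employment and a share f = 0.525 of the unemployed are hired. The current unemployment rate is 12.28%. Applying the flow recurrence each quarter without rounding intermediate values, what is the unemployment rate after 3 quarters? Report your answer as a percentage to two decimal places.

With a fixed labor force, u_{t+1} = u_t + s·(1−u_t) − f·u_t = u_t·(1−s−f) + s.
Here 1−s−f = 0.454 and s = 0.021.
u_1 = 0.122800 × 0.454 + 0.021 = 0.076751.
u_2 = 0.076751 × 0.454 + 0.021 = 0.055845.
u_3 = 0.055845 × 0.454 + 0.021 = 0.046354.

Unemployment rate after three quarters ≈ 4.64%.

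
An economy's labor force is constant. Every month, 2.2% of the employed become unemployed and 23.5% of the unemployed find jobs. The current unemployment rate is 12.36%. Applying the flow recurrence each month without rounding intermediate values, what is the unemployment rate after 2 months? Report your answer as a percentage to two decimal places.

Unemployment rate after two months ≈ 10.66%.

With a fixed labor force, u_{t+1} = u_t + s·(1−u_t) − f·u_t = u_t·(1−s−f) + s.
Here 1−s−f = 0.743 and s = 0.022.
u_1 = 0.123600 × 0.743 + 0.022 = 0.113835.
u_2 = 0.113835 × 0.743 + 0.022 = 0.106579.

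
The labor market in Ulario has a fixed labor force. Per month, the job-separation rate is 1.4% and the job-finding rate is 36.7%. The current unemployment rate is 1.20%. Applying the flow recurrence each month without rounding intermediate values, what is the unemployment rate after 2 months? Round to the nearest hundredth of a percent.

With a fixed labor force, u_{t+1} = u_t + s·(1−u_t) − f·u_t = u_t·(1−s−f) + s.
Here 1−s−f = 0.619 and s = 0.014.
u_1 = 0.012000 × 0.619 + 0.014 = 0.021428.
u_2 = 0.021428 × 0.619 + 0.014 = 0.027264.

Unemployment rate after two months ≈ 2.73%.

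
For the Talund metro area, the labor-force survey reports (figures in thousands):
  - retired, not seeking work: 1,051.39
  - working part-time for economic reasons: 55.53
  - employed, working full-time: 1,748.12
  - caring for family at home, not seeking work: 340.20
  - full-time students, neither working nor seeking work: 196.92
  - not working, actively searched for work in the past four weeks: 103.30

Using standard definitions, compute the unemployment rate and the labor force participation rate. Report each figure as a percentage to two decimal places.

Unemployment rate ≈ 5.42%; labor force participation rate ≈ 54.56%.

Employed = 55.53 + 1,748.12 = 1,803.65 thousand (anyone who worked, including part-time for economic reasons, counts as employed).
Unemployed = 103.30 thousand.
Labor force = 1,803.65 + 103.30 = 1,906.95 thousand.
Not in labor force = 1,051.39 + 340.20 + 196.92 = 1,588.51 thousand (those not working and not actively searching are outside the labor force).
Civilian working-age population = 1,906.95 + 1,588.51 = 3,495.46 thousand.
Unemployment rate = 103.30 / 1,906.95 = 5.42%.
Labor force participation rate = 1,906.95 / 3,495.46 = 54.56%.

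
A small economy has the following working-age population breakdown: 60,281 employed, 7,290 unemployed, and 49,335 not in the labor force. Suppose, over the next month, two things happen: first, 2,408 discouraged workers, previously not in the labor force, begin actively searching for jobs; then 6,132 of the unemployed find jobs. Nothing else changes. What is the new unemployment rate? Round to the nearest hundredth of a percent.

Initially, labor force = 60,281 + 7,290 = 67,571, so u = 7,290/67,571 = 10.79%.
After the first change, unemployed and labor force both rise by 2,408 → E = 60,281, U = 9,698, labor force = 69,979.
After the second change, unemployed falls and employed rises by 6,132; labor force unchanged → E = 66,413, U = 3,566, labor force = 69,979.
New unemployment rate = 3,566 / 69,979 = 5.10%.

New unemployment rate ≈ 5.10%.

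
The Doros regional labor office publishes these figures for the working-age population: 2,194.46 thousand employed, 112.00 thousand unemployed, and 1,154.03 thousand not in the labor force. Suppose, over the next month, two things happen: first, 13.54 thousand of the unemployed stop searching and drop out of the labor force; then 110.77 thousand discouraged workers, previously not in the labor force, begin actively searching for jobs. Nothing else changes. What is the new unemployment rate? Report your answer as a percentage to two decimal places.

New unemployment rate ≈ 8.70%.

Initially, labor force = 2,194.46 + 112.00 = 2,306.46 thousand, so u = 112.00/2,306.46 = 4.86%.
After the first change, unemployed and labor force both fall by 13.54 → E = 2,194.46, U = 98.46, labor force = 2,292.92 thousand.
After the second change, unemployed and labor force both rise by 110.77 → E = 2,194.46, U = 209.23, labor force = 2,403.69 thousand.
New unemployment rate = 209.23 / 2,403.69 = 8.70%.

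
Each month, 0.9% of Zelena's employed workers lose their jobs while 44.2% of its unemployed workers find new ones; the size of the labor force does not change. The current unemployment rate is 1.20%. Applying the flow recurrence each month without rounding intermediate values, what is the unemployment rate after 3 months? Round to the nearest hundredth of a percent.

Unemployment rate after three months ≈ 1.86%.

With a fixed labor force, u_{t+1} = u_t + s·(1−u_t) − f·u_t = u_t·(1−s−f) + s.
Here 1−s−f = 0.549 and s = 0.009.
u_1 = 0.012000 × 0.549 + 0.009 = 0.015588.
u_2 = 0.015588 × 0.549 + 0.009 = 0.017558.
u_3 = 0.017558 × 0.549 + 0.009 = 0.018639.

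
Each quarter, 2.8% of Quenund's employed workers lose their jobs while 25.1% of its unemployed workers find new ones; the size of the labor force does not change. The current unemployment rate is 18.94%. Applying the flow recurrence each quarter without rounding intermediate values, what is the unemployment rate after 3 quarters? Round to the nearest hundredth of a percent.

Unemployment rate after three quarters ≈ 13.37%.

With a fixed labor force, u_{t+1} = u_t + s·(1−u_t) − f·u_t = u_t·(1−s−f) + s.
Here 1−s−f = 0.721 and s = 0.028.
u_1 = 0.189400 × 0.721 + 0.028 = 0.164557.
u_2 = 0.164557 × 0.721 + 0.028 = 0.146646.
u_3 = 0.146646 × 0.721 + 0.028 = 0.133732.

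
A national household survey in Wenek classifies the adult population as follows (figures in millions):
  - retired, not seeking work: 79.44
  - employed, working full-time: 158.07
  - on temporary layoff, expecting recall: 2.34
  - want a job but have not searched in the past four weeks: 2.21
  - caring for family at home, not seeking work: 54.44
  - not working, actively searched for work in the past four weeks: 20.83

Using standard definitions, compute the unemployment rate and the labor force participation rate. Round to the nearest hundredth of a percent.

Employed = 158.07 million.
Unemployed = 2.34 + 20.83 = 23.17 million (jobless and actively searching, or on temporary layoff).
Labor force = 158.07 + 23.17 = 181.24 million.
Not in labor force = 79.44 + 2.21 + 54.44 = 136.09 million (those not working and not actively searching are outside the labor force — including those who want a job but have given up searching).
Civilian working-age population = 181.24 + 136.09 = 317.33 million.
Unemployment rate = 23.17 / 181.24 = 12.78%.
Labor force participation rate = 181.24 / 317.33 = 57.11%.

Unemployment rate ≈ 12.78%; labor force participation rate ≈ 57.11%.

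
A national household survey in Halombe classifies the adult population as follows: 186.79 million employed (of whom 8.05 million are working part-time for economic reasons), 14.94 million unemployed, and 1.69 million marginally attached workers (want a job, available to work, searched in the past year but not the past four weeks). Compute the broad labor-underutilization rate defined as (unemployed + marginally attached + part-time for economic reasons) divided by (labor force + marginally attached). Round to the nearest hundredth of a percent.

Broad underutilization rate ≈ 12.13%.

Labor force = 186.79 + 14.94 = 201.73 million.
Numerator = 14.94 + 1.69 + 8.05 = 24.68 million.
Denominator = 201.73 + 1.69 = 203.42 million.
Broad rate = 24.68 / 203.42 = 12.13%.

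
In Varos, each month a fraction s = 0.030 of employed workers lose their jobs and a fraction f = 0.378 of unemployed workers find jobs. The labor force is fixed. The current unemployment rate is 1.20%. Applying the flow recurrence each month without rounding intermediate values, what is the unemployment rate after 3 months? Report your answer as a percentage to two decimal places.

Unemployment rate after three months ≈ 6.08%.

With a fixed labor force, u_{t+1} = u_t + s·(1−u_t) − f·u_t = u_t·(1−s−f) + s.
Here 1−s−f = 0.592 and s = 0.030.
u_1 = 0.012000 × 0.592 + 0.030 = 0.037104.
u_2 = 0.037104 × 0.592 + 0.030 = 0.051966.
u_3 = 0.051966 × 0.592 + 0.030 = 0.060764.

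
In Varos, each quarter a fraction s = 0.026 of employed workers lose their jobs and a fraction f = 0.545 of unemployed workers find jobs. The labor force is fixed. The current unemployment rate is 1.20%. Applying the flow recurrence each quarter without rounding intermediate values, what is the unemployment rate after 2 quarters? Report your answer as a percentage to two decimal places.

Unemployment rate after two quarters ≈ 3.94%.

With a fixed labor force, u_{t+1} = u_t + s·(1−u_t) − f·u_t = u_t·(1−s−f) + s.
Here 1−s−f = 0.429 and s = 0.026.
u_1 = 0.012000 × 0.429 + 0.026 = 0.031148.
u_2 = 0.031148 × 0.429 + 0.026 = 0.039362.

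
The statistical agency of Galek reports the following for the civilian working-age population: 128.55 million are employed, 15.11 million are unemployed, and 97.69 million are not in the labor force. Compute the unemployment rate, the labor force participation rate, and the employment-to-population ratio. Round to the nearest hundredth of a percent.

Labor force = employed + unemployed = 128.55 + 15.11 = 143.66 million.
Working-age population = 143.66 + 97.69 = 241.35 million.
Unemployment rate = 15.11 / 143.66 = 10.52%.
Labor force participation rate = 143.66 / 241.35 = 59.52%.
Employment-population ratio = 128.55 / 241.35 = 53.26%.

Unemployment rate ≈ 10.52%; labor force participation rate ≈ 59.52%; employment-population ratio ≈ 53.26%.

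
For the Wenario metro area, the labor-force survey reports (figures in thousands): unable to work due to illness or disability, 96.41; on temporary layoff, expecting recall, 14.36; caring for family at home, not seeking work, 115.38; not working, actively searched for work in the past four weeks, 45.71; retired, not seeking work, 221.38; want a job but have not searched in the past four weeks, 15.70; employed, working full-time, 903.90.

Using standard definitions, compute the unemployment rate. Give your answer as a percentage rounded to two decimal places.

Unemployment rate ≈ 6.23%.

Employed = 903.90 thousand.
Unemployed = 14.36 + 45.71 = 60.07 thousand (jobless and actively searching, or on temporary layoff).
Labor force = 903.90 + 60.07 = 963.97 thousand.
Unemployment rate = 60.07 / 963.97 = 6.23%.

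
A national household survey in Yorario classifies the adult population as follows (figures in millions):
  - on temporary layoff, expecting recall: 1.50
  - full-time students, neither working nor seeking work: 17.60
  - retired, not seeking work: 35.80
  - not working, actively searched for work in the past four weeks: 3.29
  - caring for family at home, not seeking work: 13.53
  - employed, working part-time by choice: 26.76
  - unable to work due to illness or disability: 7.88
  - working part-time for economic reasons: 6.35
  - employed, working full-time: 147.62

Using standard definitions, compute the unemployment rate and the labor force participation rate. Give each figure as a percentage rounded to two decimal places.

Unemployment rate ≈ 2.58%; labor force participation rate ≈ 71.26%.

Employed = 26.76 + 6.35 + 147.62 = 180.73 million (anyone who worked, including part-time for economic reasons, counts as employed).
Unemployed = 1.50 + 3.29 = 4.79 million (jobless and actively searching, or on temporary layoff).
Labor force = 180.73 + 4.79 = 185.52 million.
Not in labor force = 17.60 + 35.80 + 13.53 + 7.88 = 74.81 million (those not working and not actively searching are outside the labor force).
Civilian working-age population = 185.52 + 74.81 = 260.33 million.
Unemployment rate = 4.79 / 185.52 = 2.58%.
Labor force participation rate = 185.52 / 260.33 = 71.26%.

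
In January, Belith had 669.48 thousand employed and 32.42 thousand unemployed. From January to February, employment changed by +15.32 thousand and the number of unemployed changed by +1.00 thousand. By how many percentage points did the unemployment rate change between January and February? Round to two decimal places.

The unemployment rate changed by +0.03 percentage points.

January: labor force = 669.48 + 32.42 = 701.90; u = 32.42/701.90 = 4.62%.
February: labor force = 684.80 + 33.42 = 718.22; u = 33.42/718.22 = 4.65%.
Change = 4.65% − 4.62% = +0.03 pp.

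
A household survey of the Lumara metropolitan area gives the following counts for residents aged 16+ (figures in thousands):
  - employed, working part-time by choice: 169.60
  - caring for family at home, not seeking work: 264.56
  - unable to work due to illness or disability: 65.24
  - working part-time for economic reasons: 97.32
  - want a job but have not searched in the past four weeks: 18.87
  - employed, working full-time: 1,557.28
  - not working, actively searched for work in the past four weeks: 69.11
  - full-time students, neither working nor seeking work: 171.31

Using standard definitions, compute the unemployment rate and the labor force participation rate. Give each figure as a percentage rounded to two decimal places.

Employed = 169.60 + 97.32 + 1,557.28 = 1,824.20 thousand (anyone who worked, including part-time for economic reasons, counts as employed).
Unemployed = 69.11 thousand.
Labor force = 1,824.20 + 69.11 = 1,893.31 thousand.
Not in labor force = 264.56 + 65.24 + 18.87 + 171.31 = 519.98 thousand (those not working and not actively searching are outside the labor force — including those who want a job but have given up searching).
Civilian working-age population = 1,893.31 + 519.98 = 2,413.29 thousand.
Unemployment rate = 69.11 / 1,893.31 = 3.65%.
Labor force participation rate = 1,893.31 / 2,413.29 = 78.45%.

Unemployment rate ≈ 3.65%; labor force participation rate ≈ 78.45%.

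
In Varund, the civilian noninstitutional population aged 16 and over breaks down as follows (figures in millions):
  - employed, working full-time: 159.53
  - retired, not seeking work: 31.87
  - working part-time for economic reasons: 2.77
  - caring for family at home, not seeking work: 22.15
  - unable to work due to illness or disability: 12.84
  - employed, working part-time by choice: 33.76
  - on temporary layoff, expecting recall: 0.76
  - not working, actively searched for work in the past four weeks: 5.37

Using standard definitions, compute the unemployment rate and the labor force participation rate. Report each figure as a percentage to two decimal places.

Unemployment rate ≈ 3.03%; labor force participation rate ≈ 75.15%.

Employed = 159.53 + 2.77 + 33.76 = 196.06 million (anyone who worked, including part-time for economic reasons, counts as employed).
Unemployed = 0.76 + 5.37 = 6.13 million (jobless and actively searching, or on temporary layoff).
Labor force = 196.06 + 6.13 = 202.19 million.
Not in labor force = 31.87 + 22.15 + 12.84 = 66.86 million (those not working and not actively searching are outside the labor force).
Civilian working-age population = 202.19 + 66.86 = 269.05 million.
Unemployment rate = 6.13 / 202.19 = 3.03%.
Labor force participation rate = 202.19 / 269.05 = 75.15%.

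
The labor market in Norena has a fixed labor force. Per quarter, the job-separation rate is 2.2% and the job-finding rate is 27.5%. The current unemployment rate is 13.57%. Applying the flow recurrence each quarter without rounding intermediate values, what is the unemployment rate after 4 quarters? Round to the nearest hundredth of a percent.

With a fixed labor force, u_{t+1} = u_t + s·(1−u_t) − f·u_t = u_t·(1−s−f) + s.
Here 1−s−f = 0.703 and s = 0.022.
u_1 = 0.135700 × 0.703 + 0.022 = 0.117397.
u_2 = 0.117397 × 0.703 + 0.022 = 0.104530.
u_3 = 0.104530 × 0.703 + 0.022 = 0.095485.
u_4 = 0.095485 × 0.703 + 0.022 = 0.089126.

Unemployment rate after four quarters ≈ 8.91%.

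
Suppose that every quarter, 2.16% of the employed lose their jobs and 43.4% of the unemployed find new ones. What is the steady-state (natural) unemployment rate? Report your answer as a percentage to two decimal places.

Steady-state unemployment rate ≈ 4.74%.

At steady state the flows balance: s·E = f·U, so U/(E+U) = s/(s+f).
u* = 2.16 / (2.16 + 43.4) = 2.16 / 45.56 = 4.74%.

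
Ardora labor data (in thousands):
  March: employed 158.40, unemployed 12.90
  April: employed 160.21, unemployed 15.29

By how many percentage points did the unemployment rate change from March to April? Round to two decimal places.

March: labor force = 158.40 + 12.90 = 171.30; u = 12.90/171.30 = 7.53%.
April: labor force = 160.21 + 15.29 = 175.50; u = 15.29/175.50 = 8.71%.
Change = 8.71% − 7.53% = +1.18 pp.

The unemployment rate changed by +1.18 percentage points.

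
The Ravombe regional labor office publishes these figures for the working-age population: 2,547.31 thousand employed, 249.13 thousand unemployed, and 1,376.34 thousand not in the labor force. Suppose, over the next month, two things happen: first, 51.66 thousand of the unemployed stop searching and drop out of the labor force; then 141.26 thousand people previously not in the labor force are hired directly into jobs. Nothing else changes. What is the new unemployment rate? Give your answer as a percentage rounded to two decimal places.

New unemployment rate ≈ 6.84%.

Initially, labor force = 2,547.31 + 249.13 = 2,796.44 thousand, so u = 249.13/2,796.44 = 8.91%.
After the first change, unemployed and labor force both fall by 51.66 → E = 2,547.31, U = 197.47, labor force = 2,744.78 thousand.
After the second change, employed and labor force both rise by 141.26; unemployed unchanged → E = 2,688.57, U = 197.47, labor force = 2,886.04 thousand.
New unemployment rate = 197.47 / 2,886.04 = 6.84%.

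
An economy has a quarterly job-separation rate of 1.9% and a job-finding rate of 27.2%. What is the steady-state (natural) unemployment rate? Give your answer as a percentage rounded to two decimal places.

Steady-state unemployment rate ≈ 6.53%.

At steady state the flows balance: s·E = f·U, so U/(E+U) = s/(s+f).
u* = 1.9 / (1.9 + 27.2) = 1.9 / 29.10 = 6.53%.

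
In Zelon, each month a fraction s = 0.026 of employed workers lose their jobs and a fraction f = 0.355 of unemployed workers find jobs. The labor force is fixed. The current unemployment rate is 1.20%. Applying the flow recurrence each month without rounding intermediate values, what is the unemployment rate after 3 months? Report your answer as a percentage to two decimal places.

With a fixed labor force, u_{t+1} = u_t + s·(1−u_t) − f·u_t = u_t·(1−s−f) + s.
Here 1−s−f = 0.619 and s = 0.026.
u_1 = 0.012000 × 0.619 + 0.026 = 0.033428.
u_2 = 0.033428 × 0.619 + 0.026 = 0.046692.
u_3 = 0.046692 × 0.619 + 0.026 = 0.054902.

Unemployment rate after three months ≈ 5.49%.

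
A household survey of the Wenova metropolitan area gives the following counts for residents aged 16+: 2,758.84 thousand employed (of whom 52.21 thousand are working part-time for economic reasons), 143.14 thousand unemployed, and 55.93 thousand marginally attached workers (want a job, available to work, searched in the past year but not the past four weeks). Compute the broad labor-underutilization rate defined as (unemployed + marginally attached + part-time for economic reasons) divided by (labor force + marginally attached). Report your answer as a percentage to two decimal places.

Labor force = 2,758.84 + 143.14 = 2,901.98 thousand.
Numerator = 143.14 + 55.93 + 52.21 = 251.28 thousand.
Denominator = 2,901.98 + 55.93 = 2,957.91 thousand.
Broad rate = 251.28 / 2,957.91 = 8.50%.

Broad underutilization rate ≈ 8.50%.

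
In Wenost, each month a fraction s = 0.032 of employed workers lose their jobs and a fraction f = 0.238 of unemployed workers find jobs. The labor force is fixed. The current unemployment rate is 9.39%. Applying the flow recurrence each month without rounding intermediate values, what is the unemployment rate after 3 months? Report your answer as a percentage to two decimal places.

With a fixed labor force, u_{t+1} = u_t + s·(1−u_t) − f·u_t = u_t·(1−s−f) + s.
Here 1−s−f = 0.730 and s = 0.032.
u_1 = 0.093900 × 0.730 + 0.032 = 0.100547.
u_2 = 0.100547 × 0.730 + 0.032 = 0.105399.
u_3 = 0.105399 × 0.730 + 0.032 = 0.108941.

Unemployment rate after three months ≈ 10.89%.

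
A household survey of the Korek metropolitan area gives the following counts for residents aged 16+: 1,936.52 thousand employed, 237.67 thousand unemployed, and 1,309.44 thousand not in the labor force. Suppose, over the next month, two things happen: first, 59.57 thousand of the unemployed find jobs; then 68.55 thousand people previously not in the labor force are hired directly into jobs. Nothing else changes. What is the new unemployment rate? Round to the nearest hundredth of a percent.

New unemployment rate ≈ 7.94%.

Initially, labor force = 1,936.52 + 237.67 = 2,174.19 thousand, so u = 237.67/2,174.19 = 10.93%.
After the first change, unemployed falls and employed rises by 59.57; labor force unchanged → E = 1,996.09, U = 178.10, labor force = 2,174.19 thousand.
After the second change, employed and labor force both rise by 68.55; unemployed unchanged → E = 2,064.64, U = 178.10, labor force = 2,242.74 thousand.
New unemployment rate = 178.10 / 2,242.74 = 7.94%.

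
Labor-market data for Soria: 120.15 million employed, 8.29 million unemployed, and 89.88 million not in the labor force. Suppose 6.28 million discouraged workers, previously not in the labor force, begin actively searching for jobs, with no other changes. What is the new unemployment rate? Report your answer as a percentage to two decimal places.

New unemployment rate ≈ 10.82%.

Initially, labor force = 120.15 + 8.29 = 128.44 million, so u = 8.29/128.44 = 6.45%.
After the change, unemployed and labor force both rise by 6.28 → E = 120.15, U = 14.57, labor force = 134.72 million.
New unemployment rate = 14.57 / 134.72 = 10.82%.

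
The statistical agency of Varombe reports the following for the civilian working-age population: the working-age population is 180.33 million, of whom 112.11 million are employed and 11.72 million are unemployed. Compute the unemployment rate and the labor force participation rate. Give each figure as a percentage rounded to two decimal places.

Labor force = employed + unemployed = 112.11 + 11.72 = 123.83 million.
Unemployment rate = 11.72 / 123.83 = 9.46%.
Labor force participation rate = 123.83 / 180.33 = 68.67%.

Unemployment rate ≈ 9.46%; labor force participation rate ≈ 68.67%.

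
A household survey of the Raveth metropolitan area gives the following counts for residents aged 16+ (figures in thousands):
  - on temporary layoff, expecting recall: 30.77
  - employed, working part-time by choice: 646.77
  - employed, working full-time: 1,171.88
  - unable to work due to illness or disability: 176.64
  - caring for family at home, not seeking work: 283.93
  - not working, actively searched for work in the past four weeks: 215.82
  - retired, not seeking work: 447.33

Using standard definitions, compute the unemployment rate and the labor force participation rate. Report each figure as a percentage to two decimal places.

Unemployment rate ≈ 11.94%; labor force participation rate ≈ 69.46%.

Employed = 646.77 + 1,171.88 = 1,818.65 thousand.
Unemployed = 30.77 + 215.82 = 246.59 thousand (jobless and actively searching, or on temporary layoff).
Labor force = 1,818.65 + 246.59 = 2,065.24 thousand.
Not in labor force = 176.64 + 283.93 + 447.33 = 907.90 thousand (those not working and not actively searching are outside the labor force).
Civilian working-age population = 2,065.24 + 907.90 = 2,973.14 thousand.
Unemployment rate = 246.59 / 2,065.24 = 11.94%.
Labor force participation rate = 2,065.24 / 2,973.14 = 69.46%.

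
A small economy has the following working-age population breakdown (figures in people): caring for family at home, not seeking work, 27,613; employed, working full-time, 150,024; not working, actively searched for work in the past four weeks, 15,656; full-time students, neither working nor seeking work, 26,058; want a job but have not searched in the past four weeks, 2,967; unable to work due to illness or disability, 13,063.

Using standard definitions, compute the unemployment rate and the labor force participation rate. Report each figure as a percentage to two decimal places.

Employed = 150,024.
Unemployed = 15,656.
Labor force = 150,024 + 15,656 = 165,680.
Not in labor force = 27,613 + 26,058 + 2,967 + 13,063 = 69,701 (those not working and not actively searching are outside the labor force — including those who want a job but have given up searching).
Civilian working-age population = 165,680 + 69,701 = 235,381.
Unemployment rate = 15,656 / 165,680 = 9.45%.
Labor force participation rate = 165,680 / 235,381 = 70.39%.

Unemployment rate ≈ 9.45%; labor force participation rate ≈ 70.39%.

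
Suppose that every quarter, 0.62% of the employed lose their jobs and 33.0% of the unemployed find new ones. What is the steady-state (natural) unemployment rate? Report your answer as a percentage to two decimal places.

Steady-state unemployment rate ≈ 1.84%.

At steady state the flows balance: s·E = f·U, so U/(E+U) = s/(s+f).
u* = 0.62 / (0.62 + 33.0) = 0.62 / 33.62 = 1.84%.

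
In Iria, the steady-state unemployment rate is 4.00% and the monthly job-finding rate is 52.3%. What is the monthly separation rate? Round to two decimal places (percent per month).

Separation rate ≈ 2.18% per month.

From u* = s/(s+f): s = u·f/(1−u).
s = 0.0400 × 52.3 / (1 − 0.0400) = 2.0920 / 0.9600 ≈ 2.18% per month.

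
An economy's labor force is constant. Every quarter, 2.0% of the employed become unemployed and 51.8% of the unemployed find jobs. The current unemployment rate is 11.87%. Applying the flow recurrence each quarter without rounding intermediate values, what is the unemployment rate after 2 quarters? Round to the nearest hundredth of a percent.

Unemployment rate after two quarters ≈ 5.46%.

With a fixed labor force, u_{t+1} = u_t + s·(1−u_t) − f·u_t = u_t·(1−s−f) + s.
Here 1−s−f = 0.462 and s = 0.020.
u_1 = 0.118700 × 0.462 + 0.020 = 0.074839.
u_2 = 0.074839 × 0.462 + 0.020 = 0.054576.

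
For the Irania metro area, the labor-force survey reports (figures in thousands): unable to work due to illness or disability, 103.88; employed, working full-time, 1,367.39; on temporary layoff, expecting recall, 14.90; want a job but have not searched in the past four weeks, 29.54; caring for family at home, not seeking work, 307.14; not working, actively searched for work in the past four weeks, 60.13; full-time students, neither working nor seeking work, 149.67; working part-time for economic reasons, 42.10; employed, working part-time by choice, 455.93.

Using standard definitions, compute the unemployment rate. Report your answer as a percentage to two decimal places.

Employed = 1,367.39 + 42.10 + 455.93 = 1,865.42 thousand (anyone who worked, including part-time for economic reasons, counts as employed).
Unemployed = 14.90 + 60.13 = 75.03 thousand (jobless and actively searching, or on temporary layoff).
Labor force = 1,865.42 + 75.03 = 1,940.45 thousand.
Unemployment rate = 75.03 / 1,940.45 = 3.87%.

Unemployment rate ≈ 3.87%.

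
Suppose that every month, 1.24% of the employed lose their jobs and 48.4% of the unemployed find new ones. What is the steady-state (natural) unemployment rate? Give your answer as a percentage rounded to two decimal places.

Steady-state unemployment rate ≈ 2.50%.

At steady state the flows balance: s·E = f·U, so U/(E+U) = s/(s+f).
u* = 1.24 / (1.24 + 48.4) = 1.24 / 49.64 = 2.50%.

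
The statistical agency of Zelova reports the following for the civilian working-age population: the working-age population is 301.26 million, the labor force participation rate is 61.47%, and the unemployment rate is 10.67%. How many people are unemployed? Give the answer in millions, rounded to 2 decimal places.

About 19.76 million are unemployed.

Labor force = 0.6147 × 301.26 = 185.18 million.
Unemployed = 0.1067 × 185.18 ≈ 19.76 million.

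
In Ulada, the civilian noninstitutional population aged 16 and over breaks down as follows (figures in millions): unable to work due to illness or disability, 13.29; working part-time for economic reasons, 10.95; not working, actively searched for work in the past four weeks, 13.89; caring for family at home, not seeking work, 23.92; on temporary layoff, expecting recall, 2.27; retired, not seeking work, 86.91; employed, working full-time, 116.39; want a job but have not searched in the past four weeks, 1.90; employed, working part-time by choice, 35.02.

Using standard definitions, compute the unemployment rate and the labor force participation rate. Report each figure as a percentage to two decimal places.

Employed = 10.95 + 116.39 + 35.02 = 162.36 million (anyone who worked, including part-time for economic reasons, counts as employed).
Unemployed = 13.89 + 2.27 = 16.16 million (jobless and actively searching, or on temporary layoff).
Labor force = 162.36 + 16.16 = 178.52 million.
Not in labor force = 13.29 + 23.92 + 86.91 + 1.90 = 126.02 million (those not working and not actively searching are outside the labor force — including those who want a job but have given up searching).
Civilian working-age population = 178.52 + 126.02 = 304.54 million.
Unemployment rate = 16.16 / 178.52 = 9.05%.
Labor force participation rate = 178.52 / 304.54 = 58.62%.

Unemployment rate ≈ 9.05%; labor force participation rate ≈ 58.62%.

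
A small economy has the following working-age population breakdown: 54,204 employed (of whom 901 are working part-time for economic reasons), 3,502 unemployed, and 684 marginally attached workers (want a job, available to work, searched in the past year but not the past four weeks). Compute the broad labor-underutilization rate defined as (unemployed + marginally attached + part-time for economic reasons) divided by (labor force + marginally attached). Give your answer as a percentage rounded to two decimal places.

Broad underutilization rate ≈ 8.71%.

Labor force = 54,204 + 3,502 = 57,706.
Numerator = 3,502 + 684 + 901 = 5,087.
Denominator = 57,706 + 684 = 58,390.
Broad rate = 5,087 / 58,390 = 8.71%.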